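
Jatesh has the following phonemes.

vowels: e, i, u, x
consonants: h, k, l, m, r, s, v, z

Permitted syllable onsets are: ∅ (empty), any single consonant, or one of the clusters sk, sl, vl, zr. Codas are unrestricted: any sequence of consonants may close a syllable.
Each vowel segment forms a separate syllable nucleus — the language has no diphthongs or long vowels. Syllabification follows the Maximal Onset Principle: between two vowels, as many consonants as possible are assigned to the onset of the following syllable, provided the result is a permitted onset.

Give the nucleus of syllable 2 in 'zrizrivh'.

Nuclei (vowels): i, i → 2 syllables.
The second nucleus (vowel 2 from the left) is /i/.

i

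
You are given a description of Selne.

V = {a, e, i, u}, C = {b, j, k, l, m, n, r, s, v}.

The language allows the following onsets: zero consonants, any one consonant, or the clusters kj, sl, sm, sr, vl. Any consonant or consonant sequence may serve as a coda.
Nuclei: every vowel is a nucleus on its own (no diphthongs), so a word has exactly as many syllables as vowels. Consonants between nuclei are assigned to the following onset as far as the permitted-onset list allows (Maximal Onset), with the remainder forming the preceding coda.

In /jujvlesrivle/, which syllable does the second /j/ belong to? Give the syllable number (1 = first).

Nuclei (vowels): u, e, i, e → 4 syllables.
Between /u/ (V1) and /e/ (V2): /jvl/; trying suffixes from longest down, /vl/ is the first permitted one, so coda /j/ | onset /vl/.
Between /e/ (V2) and /i/ (V3): cluster /sr/ — /sr/ is itself a permitted onset, so the whole cluster goes right; preceding coda = ∅.
Between /i/ (V3) and /e/ (V4): /vl/ is a licit onset in full, so it all attaches to the next syllable.
Syllabification: juj.vle.sri.vle.
The second /j/ is in the coda of syllable 1 (/juj/).

1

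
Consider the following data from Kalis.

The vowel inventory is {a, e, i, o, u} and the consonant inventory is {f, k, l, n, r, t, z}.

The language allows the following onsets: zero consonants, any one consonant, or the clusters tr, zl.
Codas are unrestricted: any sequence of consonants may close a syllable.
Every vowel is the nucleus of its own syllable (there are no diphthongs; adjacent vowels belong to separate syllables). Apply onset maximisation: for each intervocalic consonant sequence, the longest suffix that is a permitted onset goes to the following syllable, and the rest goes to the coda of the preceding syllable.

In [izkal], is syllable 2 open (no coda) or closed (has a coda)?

Vowels present: i, a; each is a nucleus, giving 2 syllables.
Between /i/ (V1) and /a/ (V2): /zk/ splits as /z/ + /k/ (/k/ is the longest suffix that is a licit onset).
Result: iz.kal.
Syllable 2 is /kal/ with coda /l/, so it is closed.

closed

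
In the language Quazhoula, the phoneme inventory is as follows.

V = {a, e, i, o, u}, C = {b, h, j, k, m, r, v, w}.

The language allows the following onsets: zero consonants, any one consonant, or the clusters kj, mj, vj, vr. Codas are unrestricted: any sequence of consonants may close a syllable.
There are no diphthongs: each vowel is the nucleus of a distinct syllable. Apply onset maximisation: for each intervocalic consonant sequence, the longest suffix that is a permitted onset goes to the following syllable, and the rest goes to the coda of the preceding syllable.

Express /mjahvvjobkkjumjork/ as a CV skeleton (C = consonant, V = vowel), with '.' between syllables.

CCVCC.CCVCC.CCV.CCVCC

Vowels present: a, o, u, o; each is a nucleus, giving 4 syllables.
Between /a/ (V1) and /o/ (V2): /hvvj/ — longest licit onset from the right is /vj/, leaving /hv/ as coda.
Between /o/ (V2) and /u/ (V3): /bkkj/ — longest licit onset from the right is /kj/, leaving /bk/ as coda.
Between /u/ (V3) and /o/ (V4): /mj/ — entire cluster is a permitted onset → onset /mj/, coda ∅.
Result: mjahv.vjobk.kju.mjork.
Mapping each syllable to C/V: /mjahv/ → CCVCC, /vjobk/ → CCVCC, /kju/ → CCV, /mjork/ → CCVCC.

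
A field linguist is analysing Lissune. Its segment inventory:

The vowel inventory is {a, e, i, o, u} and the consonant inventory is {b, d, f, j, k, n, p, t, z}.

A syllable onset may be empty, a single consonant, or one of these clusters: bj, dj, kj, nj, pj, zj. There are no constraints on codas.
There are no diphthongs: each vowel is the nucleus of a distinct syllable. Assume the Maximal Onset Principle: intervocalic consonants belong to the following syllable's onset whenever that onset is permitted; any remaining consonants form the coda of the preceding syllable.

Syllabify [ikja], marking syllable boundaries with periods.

Vowels present: i, a; each is a nucleus, giving 2 syllables.
/i…a/ gap (V1→V2): cluster /kj/ — /kj/ is itself a permitted onset, so the whole cluster goes right; preceding coda = ∅.

i.kja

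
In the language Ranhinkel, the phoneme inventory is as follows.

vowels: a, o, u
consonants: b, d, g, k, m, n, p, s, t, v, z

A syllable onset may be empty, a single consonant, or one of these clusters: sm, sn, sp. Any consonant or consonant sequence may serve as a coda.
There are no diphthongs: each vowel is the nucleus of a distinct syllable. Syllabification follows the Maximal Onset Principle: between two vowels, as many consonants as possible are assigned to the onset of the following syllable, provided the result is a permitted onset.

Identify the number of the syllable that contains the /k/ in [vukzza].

1

The vowels are u, a — 2 nuclei, so 2 syllables.
/u…a/ gap (V1→V2): /kzz/; trying suffixes from longest down, /z/ is the first permitted one, so coda /kz/ | onset /z/.
Result: vukz.za.
The /k/ is in the coda of syllable 1 (/vukz/).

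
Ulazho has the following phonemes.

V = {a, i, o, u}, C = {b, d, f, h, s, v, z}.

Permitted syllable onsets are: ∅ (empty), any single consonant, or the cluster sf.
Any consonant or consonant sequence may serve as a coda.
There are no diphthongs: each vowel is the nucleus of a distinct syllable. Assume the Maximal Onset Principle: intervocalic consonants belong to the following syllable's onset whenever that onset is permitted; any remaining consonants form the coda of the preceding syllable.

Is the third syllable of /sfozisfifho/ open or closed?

Nuclei (vowels): o, i, i, o → 4 syllables.
σ1/σ2 boundary: /z/ → onset of the next syllable (single consonants are always licit onsets).
σ2/σ3 boundary: /sf/ is a licit onset in full, so it all attaches to the next syllable.
σ3/σ4 boundary: cluster /fh/ — the longest permitted-onset suffix is /h/; onset = /h/, preceding coda = /f/.
Result: sfo.zi.sfif.ho.
Syllable 3 is /sfif/ with coda /f/, so it is closed.

closed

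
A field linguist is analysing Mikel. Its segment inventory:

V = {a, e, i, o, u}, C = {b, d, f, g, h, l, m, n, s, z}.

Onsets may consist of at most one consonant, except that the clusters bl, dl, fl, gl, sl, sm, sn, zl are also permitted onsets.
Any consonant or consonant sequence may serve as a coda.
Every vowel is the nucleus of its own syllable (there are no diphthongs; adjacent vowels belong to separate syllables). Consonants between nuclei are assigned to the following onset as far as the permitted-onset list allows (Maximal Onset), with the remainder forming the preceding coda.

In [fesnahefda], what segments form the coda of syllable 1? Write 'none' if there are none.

none

The vowels are e, a, e, a — 4 nuclei, so 4 syllables.
V1 /e/ – V2 /a/: /sn/ — entire cluster is a permitted onset → onset /sn/, coda ∅.
V2 /a/ – V3 /e/: /h/ is a single consonant, so it becomes the next onset.
V3 /e/ – V4 /a/: /fd/; trying suffixes from longest down, /d/ is the first permitted one, so coda /f/ | onset /d/.
Syllabification: fe.sna.hef.da.
Syllable 1 is /fe/: onset /f/, nucleus /e/, coda ∅.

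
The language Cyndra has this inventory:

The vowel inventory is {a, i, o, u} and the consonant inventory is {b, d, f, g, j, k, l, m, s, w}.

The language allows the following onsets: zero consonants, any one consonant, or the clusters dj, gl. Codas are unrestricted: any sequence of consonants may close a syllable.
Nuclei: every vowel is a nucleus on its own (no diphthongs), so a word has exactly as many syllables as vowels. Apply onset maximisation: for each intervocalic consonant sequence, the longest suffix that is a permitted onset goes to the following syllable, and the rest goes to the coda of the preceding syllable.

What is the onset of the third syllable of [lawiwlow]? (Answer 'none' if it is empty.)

l

Vowels present: a, i, o; each is a nucleus, giving 3 syllables.
Between /a/ (V1) and /i/ (V2): /w/ → onset of the next syllable (single consonants are always licit onsets).
Between /i/ (V2) and /o/ (V3): /wl/ splits as /w/ + /l/ (/l/ is the longest suffix that is a licit onset).
So the parse is la.wiw.low.
Syllable 3 is /low/: onset /l/, nucleus /o/, coda /w/.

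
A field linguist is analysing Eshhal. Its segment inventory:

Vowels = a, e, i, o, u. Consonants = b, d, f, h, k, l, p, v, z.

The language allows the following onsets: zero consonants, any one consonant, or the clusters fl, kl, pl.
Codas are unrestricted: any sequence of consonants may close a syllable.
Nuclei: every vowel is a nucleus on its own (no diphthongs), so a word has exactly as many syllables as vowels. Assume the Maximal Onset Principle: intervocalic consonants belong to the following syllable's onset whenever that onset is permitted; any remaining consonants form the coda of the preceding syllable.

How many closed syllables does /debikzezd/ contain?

2

Vowels present: e, i, e; each is a nucleus, giving 3 syllables.
V1 /e/ – V2 /i/: /b/ is a single consonant, so it becomes the next onset.
V2 /i/ – V3 /e/: /kz/ splits as /k/ + /z/ (/z/ is the longest suffix that is a licit onset).
Result: de.bik.zezd.
Classifying each syllable: /de/ (open), /bik/ (closed), /zezd/ (closed).
Closed syllables: 2.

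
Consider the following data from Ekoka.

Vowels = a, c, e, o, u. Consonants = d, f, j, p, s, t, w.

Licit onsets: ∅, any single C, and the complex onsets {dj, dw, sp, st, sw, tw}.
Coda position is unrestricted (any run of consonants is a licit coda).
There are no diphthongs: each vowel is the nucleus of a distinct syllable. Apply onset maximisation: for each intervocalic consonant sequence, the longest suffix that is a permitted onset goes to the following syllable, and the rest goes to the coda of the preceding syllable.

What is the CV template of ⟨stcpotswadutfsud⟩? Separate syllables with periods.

CCV.CVC.CCV.CVCC.CVC

Nuclei (vowels): c, o, a, u, u → 5 syllables.
V1 /c/ – V2 /o/: /p/ is a single consonant, so it becomes the next onset.
V2 /o/ – V3 /a/: /tsw/ — longest licit onset from the right is /sw/, leaving /t/ as coda.
V3 /a/ – V4 /u/: just /d/ — single C goes to the following onset.
V4 /u/ – V5 /u/: cluster /tfs/ — the longest permitted-onset suffix is /s/; onset = /s/, preceding coda = /tf/.
So the parse is stc.pot.swa.dutf.sud.
Mapping each syllable to C/V: /stc/ → CCV, /pot/ → CVC, /swa/ → CCV, /dutf/ → CVCC, /sud/ → CVC.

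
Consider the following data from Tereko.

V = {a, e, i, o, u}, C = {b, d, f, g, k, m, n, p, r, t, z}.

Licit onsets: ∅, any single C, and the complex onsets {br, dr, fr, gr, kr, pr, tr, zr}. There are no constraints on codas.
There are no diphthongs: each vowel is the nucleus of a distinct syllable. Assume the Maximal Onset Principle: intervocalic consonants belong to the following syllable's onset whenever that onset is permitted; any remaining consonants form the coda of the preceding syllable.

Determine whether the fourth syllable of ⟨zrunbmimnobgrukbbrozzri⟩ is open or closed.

Nuclei (vowels): u, i, o, u, o, i → 6 syllables.
V1 /u/ – V2 /i/: cluster /nbm/ — the longest permitted-onset suffix is /m/; onset = /m/, preceding coda = /nb/.
V2 /i/ – V3 /o/: cluster /mn/ — the longest permitted-onset suffix is /n/; onset = /n/, preceding coda = /m/.
V3 /o/ – V4 /u/: /bgr/ — longest licit onset from the right is /gr/, leaving /b/ as coda.
V4 /u/ – V5 /o/: /kbbr/ splits as /kb/ + /br/ (/br/ is the longest suffix that is a licit onset).
V5 /o/ – V6 /i/: /zzr/ — longest licit onset from the right is /zr/, leaving /z/ as coda.
Syllabification: zrunb.mim.nob.grukb.broz.zri.
Syllable 4 is /grukb/ with coda /kb/, so it is closed.

closed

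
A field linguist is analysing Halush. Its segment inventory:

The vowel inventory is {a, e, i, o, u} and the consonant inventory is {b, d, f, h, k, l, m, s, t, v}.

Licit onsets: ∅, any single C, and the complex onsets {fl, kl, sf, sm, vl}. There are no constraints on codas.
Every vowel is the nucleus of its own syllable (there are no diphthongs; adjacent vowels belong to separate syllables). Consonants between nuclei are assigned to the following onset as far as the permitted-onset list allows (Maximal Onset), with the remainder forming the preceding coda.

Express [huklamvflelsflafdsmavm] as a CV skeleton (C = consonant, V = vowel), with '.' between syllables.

CV.CCVCC.CCVCC.CCVCC.CCVCC

Vowels present: u, a, e, a, a; each is a nucleus, giving 5 syllables.
V1 /u/ – V2 /a/: /kl/ is a licit onset in full, so it all attaches to the next syllable.
V2 /a/ – V3 /e/: /mvfl/ splits as /mv/ + /fl/ (/fl/ is the longest suffix that is a licit onset).
V3 /e/ – V4 /a/: /lsfl/; trying suffixes from longest down, /fl/ is the first permitted one, so coda /ls/ | onset /fl/.
V4 /a/ – V5 /a/: /fdsm/; trying suffixes from longest down, /sm/ is the first permitted one, so coda /fd/ | onset /sm/.
Putting it together: hu.klamv.flels.flafd.smavm.
Mapping each syllable to C/V: /hu/ → CV, /klamv/ → CCVCC, /flels/ → CCVCC, /flafd/ → CCVCC, /smavm/ → CCVCC.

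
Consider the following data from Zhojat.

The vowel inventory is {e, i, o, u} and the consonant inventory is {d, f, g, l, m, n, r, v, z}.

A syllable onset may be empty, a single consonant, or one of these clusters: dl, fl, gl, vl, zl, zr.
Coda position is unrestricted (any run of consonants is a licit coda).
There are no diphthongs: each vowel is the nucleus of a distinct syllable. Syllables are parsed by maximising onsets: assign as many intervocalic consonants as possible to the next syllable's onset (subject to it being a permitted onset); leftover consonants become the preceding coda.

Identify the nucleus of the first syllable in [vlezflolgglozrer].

Vowels present: e, o, o, e; each is a nucleus, giving 4 syllables.
The first nucleus (vowel 1 from the left) is /e/.

e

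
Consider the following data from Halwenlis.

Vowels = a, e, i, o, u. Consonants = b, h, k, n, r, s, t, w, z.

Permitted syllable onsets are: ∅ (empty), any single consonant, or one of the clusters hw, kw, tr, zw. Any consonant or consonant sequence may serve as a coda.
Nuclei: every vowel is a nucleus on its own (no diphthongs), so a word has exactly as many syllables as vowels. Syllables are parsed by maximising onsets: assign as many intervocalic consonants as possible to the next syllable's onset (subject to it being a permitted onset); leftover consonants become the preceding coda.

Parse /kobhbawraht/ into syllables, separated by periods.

kobh.baw.raht

Vowels present: o, a, a; each is a nucleus, giving 3 syllables.
/o…a/ gap (V1→V2): /bhb/ — longest licit onset from the right is /b/, leaving /bh/ as coda.
/a…a/ gap (V2→V3): /wr/ — longest licit onset from the right is /r/, leaving /w/ as coda.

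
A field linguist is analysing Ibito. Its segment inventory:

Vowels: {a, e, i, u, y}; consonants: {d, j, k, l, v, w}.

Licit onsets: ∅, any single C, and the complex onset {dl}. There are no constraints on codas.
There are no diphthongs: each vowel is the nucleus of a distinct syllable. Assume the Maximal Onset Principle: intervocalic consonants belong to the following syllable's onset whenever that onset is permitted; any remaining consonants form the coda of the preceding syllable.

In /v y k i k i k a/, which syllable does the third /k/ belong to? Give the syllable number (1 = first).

4

Vowels present: y, i, i, a; each is a nucleus, giving 4 syllables.
/y…i/ gap (V1→V2): /k/ is a single consonant, so it becomes the next onset.
/i…i/ gap (V2→V3): just /k/ — single C goes to the following onset.
/i…a/ gap (V3→V4): /k/ is a single consonant, so it becomes the next onset.
Putting it together: vy.ki.ki.ka.
The third /k/ is in the onset of syllable 4 (/ka/).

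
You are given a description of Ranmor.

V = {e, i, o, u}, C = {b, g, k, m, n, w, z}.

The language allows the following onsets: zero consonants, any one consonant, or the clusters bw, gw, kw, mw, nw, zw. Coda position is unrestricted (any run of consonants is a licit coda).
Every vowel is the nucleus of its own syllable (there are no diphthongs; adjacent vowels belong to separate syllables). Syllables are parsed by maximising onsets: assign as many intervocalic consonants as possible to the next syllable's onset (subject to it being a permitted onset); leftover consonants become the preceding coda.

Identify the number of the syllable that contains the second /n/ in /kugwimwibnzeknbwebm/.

Nuclei (vowels): u, i, i, e, e → 5 syllables.
/u…i/ gap (V1→V2): cluster /gw/ — /gw/ is itself a permitted onset, so the whole cluster goes right; preceding coda = ∅.
/i…i/ gap (V2→V3): /mw/ is a licit onset in full, so it all attaches to the next syllable.
/i…e/ gap (V3→V4): cluster /bnz/ — the longest permitted-onset suffix is /z/; onset = /z/, preceding coda = /bn/.
/e…e/ gap (V4→V5): /knbw/ — longest licit onset from the right is /bw/, leaving /kn/ as coda.
So the parse is ku.gwi.mwibn.zekn.bwebm.
The second /n/ is in the coda of syllable 4 (/zekn/).

4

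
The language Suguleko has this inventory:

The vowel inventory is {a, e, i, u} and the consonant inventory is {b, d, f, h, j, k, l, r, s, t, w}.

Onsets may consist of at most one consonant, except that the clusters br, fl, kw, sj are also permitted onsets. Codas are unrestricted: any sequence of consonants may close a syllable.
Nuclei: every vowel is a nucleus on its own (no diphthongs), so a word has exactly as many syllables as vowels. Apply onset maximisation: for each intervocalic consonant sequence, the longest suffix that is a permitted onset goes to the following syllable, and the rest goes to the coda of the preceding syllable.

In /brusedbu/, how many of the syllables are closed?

The vowels are u, e, u — 3 nuclei, so 3 syllables.
Between /u/ (V1) and /e/ (V2): /s/ is a single consonant, so it becomes the next onset.
Between /e/ (V2) and /u/ (V3): /db/ splits as /d/ + /b/ (/b/ is the longest suffix that is a licit onset).
Putting it together: bru.sed.bu.
Classifying each syllable: /bru/ (open), /sed/ (closed), /bu/ (open).
Closed syllables: 1.

1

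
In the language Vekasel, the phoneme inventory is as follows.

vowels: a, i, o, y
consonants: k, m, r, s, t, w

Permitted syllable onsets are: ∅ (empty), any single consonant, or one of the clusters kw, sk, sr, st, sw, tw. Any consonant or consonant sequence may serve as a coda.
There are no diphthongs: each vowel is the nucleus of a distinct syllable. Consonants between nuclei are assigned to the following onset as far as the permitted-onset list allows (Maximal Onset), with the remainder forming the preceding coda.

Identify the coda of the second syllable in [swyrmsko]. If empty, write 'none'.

none

Vowels present: y, o; each is a nucleus, giving 2 syllables.
σ1/σ2 boundary: /rmsk/ splits as /rm/ + /sk/ (/sk/ is the longest suffix that is a licit onset).
Putting it together: swyrm.sko.
Syllable 2 is /sko/: onset /sk/, nucleus /o/, coda ∅.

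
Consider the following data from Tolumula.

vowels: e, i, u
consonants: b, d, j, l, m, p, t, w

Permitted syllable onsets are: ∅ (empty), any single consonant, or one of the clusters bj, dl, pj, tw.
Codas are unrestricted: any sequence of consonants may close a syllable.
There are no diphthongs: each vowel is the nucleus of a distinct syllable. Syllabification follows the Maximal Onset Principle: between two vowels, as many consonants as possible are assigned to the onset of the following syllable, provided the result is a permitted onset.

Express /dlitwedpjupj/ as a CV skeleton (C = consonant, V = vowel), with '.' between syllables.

CCV.CCVC.CCVCC

The vowels are i, e, u — 3 nuclei, so 3 syllables.
V1 /i/ – V2 /e/: cluster /tw/ — /tw/ is itself a permitted onset, so the whole cluster goes right; preceding coda = ∅.
V2 /e/ – V3 /u/: cluster /dpj/ — the longest permitted-onset suffix is /pj/; onset = /pj/, preceding coda = /d/.
So the parse is dli.twed.pjupj.
Mapping each syllable to C/V: /dli/ → CCV, /twed/ → CCVC, /pjupj/ → CCVCC.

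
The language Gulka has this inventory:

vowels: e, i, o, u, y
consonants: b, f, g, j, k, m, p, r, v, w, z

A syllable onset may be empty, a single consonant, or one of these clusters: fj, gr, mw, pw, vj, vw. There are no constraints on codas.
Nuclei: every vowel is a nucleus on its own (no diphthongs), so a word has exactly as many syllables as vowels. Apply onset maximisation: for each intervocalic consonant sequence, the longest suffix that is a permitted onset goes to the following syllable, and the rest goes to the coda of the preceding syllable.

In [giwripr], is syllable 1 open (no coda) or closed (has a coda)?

Nuclei (vowels): i, i → 2 syllables.
/i…i/ gap (V1→V2): /wr/ splits as /w/ + /r/ (/r/ is the longest suffix that is a licit onset).
Putting it together: giw.ripr.
Syllable 1 is /giw/ with coda /w/, so it is closed.

closed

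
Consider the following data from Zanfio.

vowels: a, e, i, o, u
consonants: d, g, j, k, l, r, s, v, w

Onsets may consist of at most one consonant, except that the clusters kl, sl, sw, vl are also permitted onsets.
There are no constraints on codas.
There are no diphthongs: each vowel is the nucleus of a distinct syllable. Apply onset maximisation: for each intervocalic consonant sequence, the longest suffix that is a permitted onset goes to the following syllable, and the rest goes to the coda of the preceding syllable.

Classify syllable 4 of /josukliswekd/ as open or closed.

closed

Nuclei (vowels): o, u, i, e → 4 syllables.
Between /o/ (V1) and /u/ (V2): /s/ is a single consonant, so it becomes the next onset.
Between /u/ (V2) and /i/ (V3): /kl/ is a licit onset in full, so it all attaches to the next syllable.
Between /i/ (V3) and /e/ (V4): cluster /sw/ — /sw/ is itself a permitted onset, so the whole cluster goes right; preceding coda = ∅.
Result: jo.su.kli.swekd.
Syllable 4 is /swekd/ with coda /kd/, so it is closed.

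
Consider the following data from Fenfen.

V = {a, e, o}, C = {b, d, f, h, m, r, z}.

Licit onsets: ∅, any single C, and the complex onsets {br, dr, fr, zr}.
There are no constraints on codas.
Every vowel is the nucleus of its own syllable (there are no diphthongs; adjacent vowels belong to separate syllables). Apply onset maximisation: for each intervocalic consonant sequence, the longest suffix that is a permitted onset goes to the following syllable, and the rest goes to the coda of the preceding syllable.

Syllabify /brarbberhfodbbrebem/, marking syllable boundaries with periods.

brarb.berh.fodb.bre.bem

The vowels are a, e, o, e, e — 5 nuclei, so 5 syllables.
/a…e/ gap (V1→V2): cluster /rbb/ — the longest permitted-onset suffix is /b/; onset = /b/, preceding coda = /rb/.
/e…o/ gap (V2→V3): /rhf/ — longest licit onset from the right is /f/, leaving /rh/ as coda.
/o…e/ gap (V3→V4): /dbbr/ splits as /db/ + /br/ (/br/ is the longest suffix that is a licit onset).
/e…e/ gap (V4→V5): just /b/ — single C goes to the following onset.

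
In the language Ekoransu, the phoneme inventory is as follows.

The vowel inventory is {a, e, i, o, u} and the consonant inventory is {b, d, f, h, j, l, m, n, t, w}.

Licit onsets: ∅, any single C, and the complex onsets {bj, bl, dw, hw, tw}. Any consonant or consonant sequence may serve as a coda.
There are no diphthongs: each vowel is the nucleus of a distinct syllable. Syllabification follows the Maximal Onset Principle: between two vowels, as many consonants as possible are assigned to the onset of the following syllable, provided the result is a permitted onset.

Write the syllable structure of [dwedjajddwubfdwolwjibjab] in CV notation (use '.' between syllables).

Vowels present: e, a, u, o, i, a; each is a nucleus, giving 6 syllables.
σ1/σ2 boundary: /dj/ splits as /d/ + /j/ (/j/ is the longest suffix that is a licit onset).
σ2/σ3 boundary: /jddw/; trying suffixes from longest down, /dw/ is the first permitted one, so coda /jd/ | onset /dw/.
σ3/σ4 boundary: /bfdw/ — longest licit onset from the right is /dw/, leaving /bf/ as coda.
σ4/σ5 boundary: /lwj/; trying suffixes from longest down, /j/ is the first permitted one, so coda /lw/ | onset /j/.
σ5/σ6 boundary: /bj/ is a licit onset in full, so it all attaches to the next syllable.
So the parse is dwed.jajd.dwubf.dwolw.ji.bjab.
Mapping each syllable to C/V: /dwed/ → CCVC, /jajd/ → CVCC, /dwubf/ → CCVCC, /dwolw/ → CCVCC, /ji/ → CV, /bjab/ → CCVC.

CCVC.CVCC.CCVCC.CCVCC.CV.CCVC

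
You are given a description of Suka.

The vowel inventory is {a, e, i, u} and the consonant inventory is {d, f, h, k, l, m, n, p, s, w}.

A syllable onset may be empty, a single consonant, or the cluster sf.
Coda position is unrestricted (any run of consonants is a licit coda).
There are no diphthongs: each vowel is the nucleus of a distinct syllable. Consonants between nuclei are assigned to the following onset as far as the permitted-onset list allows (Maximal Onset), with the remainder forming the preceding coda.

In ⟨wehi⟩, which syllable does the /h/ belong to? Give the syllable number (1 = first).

2

The vowels are e, i — 2 nuclei, so 2 syllables.
V1 /e/ – V2 /i/: /h/ → onset of the next syllable (single consonants are always licit onsets).
Syllabification: we.hi.
The /h/ is in the onset of syllable 2 (/hi/).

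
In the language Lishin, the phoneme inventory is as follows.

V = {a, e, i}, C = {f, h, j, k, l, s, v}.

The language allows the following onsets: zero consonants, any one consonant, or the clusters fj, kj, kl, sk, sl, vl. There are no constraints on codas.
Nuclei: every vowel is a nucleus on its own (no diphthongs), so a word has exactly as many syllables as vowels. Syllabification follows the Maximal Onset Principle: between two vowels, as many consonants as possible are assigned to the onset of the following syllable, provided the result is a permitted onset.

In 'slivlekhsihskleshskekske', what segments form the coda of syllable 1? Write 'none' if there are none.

none

Vowels present: i, e, i, e, e, e; each is a nucleus, giving 6 syllables.
V1 /i/ – V2 /e/: cluster /vl/ — /vl/ is itself a permitted onset, so the whole cluster goes right; preceding coda = ∅.
V2 /e/ – V3 /i/: cluster /khs/ — the longest permitted-onset suffix is /s/; onset = /s/, preceding coda = /kh/.
V3 /i/ – V4 /e/: /hskl/ — longest licit onset from the right is /kl/, leaving /hs/ as coda.
V4 /e/ – V5 /e/: /shsk/ splits as /sh/ + /sk/ (/sk/ is the longest suffix that is a licit onset).
V5 /e/ – V6 /e/: /ksk/ — longest licit onset from the right is /sk/, leaving /k/ as coda.
Result: sli.vlekh.sihs.klesh.skek.ske.
Syllable 1 is /sli/: onset /sl/, nucleus /i/, coda ∅.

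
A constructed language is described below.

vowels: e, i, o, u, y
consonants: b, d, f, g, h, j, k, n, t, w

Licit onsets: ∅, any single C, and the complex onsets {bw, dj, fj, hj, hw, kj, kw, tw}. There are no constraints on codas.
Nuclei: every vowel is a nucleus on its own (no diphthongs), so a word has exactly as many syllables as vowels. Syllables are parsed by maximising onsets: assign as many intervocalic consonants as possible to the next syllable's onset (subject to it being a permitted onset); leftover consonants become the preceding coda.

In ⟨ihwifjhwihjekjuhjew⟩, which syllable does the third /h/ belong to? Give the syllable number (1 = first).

The vowels are i, i, i, e, u, e — 6 nuclei, so 6 syllables.
Between /i/ (V1) and /i/ (V2): cluster /hw/ — /hw/ is itself a permitted onset, so the whole cluster goes right; preceding coda = ∅.
Between /i/ (V2) and /i/ (V3): /fjhw/ splits as /fj/ + /hw/ (/hw/ is the longest suffix that is a licit onset).
Between /i/ (V3) and /e/ (V4): /hj/ — entire cluster is a permitted onset → onset /hj/, coda ∅.
Between /e/ (V4) and /u/ (V5): cluster /kj/ — /kj/ is itself a permitted onset, so the whole cluster goes right; preceding coda = ∅.
Between /u/ (V5) and /e/ (V6): /hj/ — entire cluster is a permitted onset → onset /hj/, coda ∅.
Result: i.hwifj.hwi.hje.kju.hjew.
The third /h/ is in the onset of syllable 4 (/hje/).

4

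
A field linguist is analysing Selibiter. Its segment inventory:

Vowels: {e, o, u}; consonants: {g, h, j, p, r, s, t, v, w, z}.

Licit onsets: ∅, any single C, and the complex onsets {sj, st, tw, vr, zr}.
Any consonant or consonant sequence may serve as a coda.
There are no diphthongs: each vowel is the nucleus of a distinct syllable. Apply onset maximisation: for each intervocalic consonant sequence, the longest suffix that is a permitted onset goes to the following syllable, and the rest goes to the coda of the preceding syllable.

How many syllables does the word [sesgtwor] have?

Vowels present: e, o; each is a nucleus, giving 2 syllables.

2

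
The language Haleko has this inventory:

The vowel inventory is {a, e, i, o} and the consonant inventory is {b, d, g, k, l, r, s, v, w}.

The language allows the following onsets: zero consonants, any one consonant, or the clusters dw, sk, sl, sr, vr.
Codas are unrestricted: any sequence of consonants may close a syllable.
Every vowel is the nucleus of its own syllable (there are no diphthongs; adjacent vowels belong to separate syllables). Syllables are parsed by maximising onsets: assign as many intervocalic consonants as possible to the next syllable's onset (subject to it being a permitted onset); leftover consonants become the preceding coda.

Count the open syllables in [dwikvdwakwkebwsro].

Vowels present: i, a, e, o; each is a nucleus, giving 4 syllables.
Between /i/ (V1) and /a/ (V2): /kvdw/; trying suffixes from longest down, /dw/ is the first permitted one, so coda /kv/ | onset /dw/.
Between /a/ (V2) and /e/ (V3): cluster /kwk/ — the longest permitted-onset suffix is /k/; onset = /k/, preceding coda = /kw/.
Between /e/ (V3) and /o/ (V4): cluster /bwsr/ — the longest permitted-onset suffix is /sr/; onset = /sr/, preceding coda = /bw/.
Putting it together: dwikv.dwakw.kebw.sro.
Classifying each syllable: /dwikv/ (closed), /dwakw/ (closed), /kebw/ (closed), /sro/ (open).
Open syllables: 1.

1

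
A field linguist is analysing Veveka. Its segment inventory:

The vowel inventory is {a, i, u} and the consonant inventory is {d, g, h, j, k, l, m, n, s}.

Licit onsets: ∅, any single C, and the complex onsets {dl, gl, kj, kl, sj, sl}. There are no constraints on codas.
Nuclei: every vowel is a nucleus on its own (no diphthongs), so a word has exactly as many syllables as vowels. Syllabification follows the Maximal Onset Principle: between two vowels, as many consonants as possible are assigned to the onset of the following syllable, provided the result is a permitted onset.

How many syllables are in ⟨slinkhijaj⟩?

3

Nuclei (vowels): i, i, a → 3 syllables.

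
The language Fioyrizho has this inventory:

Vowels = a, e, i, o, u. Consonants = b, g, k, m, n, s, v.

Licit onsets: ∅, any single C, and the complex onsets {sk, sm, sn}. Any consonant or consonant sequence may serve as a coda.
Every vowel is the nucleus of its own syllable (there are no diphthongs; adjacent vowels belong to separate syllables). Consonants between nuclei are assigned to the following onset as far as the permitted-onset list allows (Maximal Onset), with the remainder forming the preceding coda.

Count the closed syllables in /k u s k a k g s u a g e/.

1

Nuclei (vowels): u, a, u, a, e → 5 syllables.
σ1/σ2 boundary: /sk/ is a licit onset in full, so it all attaches to the next syllable.
σ2/σ3 boundary: /kgs/; trying suffixes from longest down, /s/ is the first permitted one, so coda /kg/ | onset /s/.
σ3/σ4 boundary: no consonants, so the boundary falls immediately after /u/.
σ4/σ5 boundary: /g/ is a single consonant, so it becomes the next onset.
Putting it together: ku.skakg.su.a.ge.
Classifying each syllable: /ku/ (open), /skakg/ (closed), /su/ (open), /a/ (open), /ge/ (open).
Closed syllables: 1.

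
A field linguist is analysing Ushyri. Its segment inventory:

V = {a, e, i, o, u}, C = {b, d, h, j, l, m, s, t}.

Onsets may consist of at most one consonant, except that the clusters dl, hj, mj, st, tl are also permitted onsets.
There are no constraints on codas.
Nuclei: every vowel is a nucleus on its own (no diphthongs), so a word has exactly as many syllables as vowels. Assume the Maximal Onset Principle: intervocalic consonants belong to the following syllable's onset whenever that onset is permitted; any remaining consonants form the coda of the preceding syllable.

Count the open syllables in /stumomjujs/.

Vowels present: u, o, u; each is a nucleus, giving 3 syllables.
/u…o/ gap (V1→V2): /m/ → onset of the next syllable (single consonants are always licit onsets).
/o…u/ gap (V2→V3): cluster /mj/ — /mj/ is itself a permitted onset, so the whole cluster goes right; preceding coda = ∅.
Syllabification: stu.mo.mjujs.
Classifying each syllable: /stu/ (open), /mo/ (open), /mjujs/ (closed).
Open syllables: 2.

2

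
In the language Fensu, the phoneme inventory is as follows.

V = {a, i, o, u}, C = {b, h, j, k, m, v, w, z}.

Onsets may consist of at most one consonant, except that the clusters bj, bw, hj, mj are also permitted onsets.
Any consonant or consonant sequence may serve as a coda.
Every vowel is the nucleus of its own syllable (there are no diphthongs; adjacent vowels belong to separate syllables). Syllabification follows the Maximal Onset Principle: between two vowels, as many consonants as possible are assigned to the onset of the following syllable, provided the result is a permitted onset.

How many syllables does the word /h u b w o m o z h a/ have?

The vowels are u, o, o, a — 4 nuclei, so 4 syllables.

4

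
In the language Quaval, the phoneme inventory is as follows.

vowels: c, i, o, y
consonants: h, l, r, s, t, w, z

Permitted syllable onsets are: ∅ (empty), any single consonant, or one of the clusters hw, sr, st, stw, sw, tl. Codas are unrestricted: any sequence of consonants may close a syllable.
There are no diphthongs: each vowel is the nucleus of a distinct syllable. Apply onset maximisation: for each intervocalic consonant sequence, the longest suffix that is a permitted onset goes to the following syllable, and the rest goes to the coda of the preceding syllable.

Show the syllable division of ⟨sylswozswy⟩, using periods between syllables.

The vowels are y, o, y — 3 nuclei, so 3 syllables.
V1 /y/ – V2 /o/: /lsw/ splits as /l/ + /sw/ (/sw/ is the longest suffix that is a licit onset).
V2 /o/ – V3 /y/: cluster /zsw/ — the longest permitted-onset suffix is /sw/; onset = /sw/, preceding coda = /z/.

syl.swoz.swy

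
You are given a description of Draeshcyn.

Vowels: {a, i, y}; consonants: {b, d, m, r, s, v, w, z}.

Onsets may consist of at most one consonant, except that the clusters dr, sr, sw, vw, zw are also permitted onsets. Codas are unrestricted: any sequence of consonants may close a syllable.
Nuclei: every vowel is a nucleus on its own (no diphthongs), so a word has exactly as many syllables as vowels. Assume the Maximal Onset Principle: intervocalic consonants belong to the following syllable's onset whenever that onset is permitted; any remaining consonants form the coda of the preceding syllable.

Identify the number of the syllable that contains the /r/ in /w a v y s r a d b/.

Nuclei (vowels): a, y, a → 3 syllables.
/a…y/ gap (V1→V2): /v/ is a single consonant, so it becomes the next onset.
/y…a/ gap (V2→V3): /sr/ is a licit onset in full, so it all attaches to the next syllable.
Putting it together: wa.vy.sradb.
The /r/ is in the onset of syllable 3 (/sradb/).

3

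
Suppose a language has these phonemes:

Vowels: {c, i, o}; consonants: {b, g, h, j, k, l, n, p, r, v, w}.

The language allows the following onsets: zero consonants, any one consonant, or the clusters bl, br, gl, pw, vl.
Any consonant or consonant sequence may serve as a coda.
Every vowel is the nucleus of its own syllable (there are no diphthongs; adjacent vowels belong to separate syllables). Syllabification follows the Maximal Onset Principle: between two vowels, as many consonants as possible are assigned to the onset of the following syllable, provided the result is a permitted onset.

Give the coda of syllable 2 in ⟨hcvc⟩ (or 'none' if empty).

none

Vowels present: c, c; each is a nucleus, giving 2 syllables.
Between /c/ (V1) and /c/ (V2): /v/ → onset of the next syllable (single consonants are always licit onsets).
So the parse is hc.vc.
Syllable 2 is /vc/: onset /v/, nucleus /c/, coda ∅.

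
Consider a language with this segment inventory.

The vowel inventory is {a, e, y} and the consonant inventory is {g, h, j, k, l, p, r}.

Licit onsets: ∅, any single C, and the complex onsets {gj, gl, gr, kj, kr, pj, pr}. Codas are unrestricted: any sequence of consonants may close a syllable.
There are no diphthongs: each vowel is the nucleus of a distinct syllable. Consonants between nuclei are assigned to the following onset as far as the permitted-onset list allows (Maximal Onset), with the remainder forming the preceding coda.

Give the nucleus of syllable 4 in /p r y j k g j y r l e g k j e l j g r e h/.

The vowels are y, y, e, e, e — 5 nuclei, so 5 syllables.
The fourth nucleus (vowel 4 from the left) is /e/.

e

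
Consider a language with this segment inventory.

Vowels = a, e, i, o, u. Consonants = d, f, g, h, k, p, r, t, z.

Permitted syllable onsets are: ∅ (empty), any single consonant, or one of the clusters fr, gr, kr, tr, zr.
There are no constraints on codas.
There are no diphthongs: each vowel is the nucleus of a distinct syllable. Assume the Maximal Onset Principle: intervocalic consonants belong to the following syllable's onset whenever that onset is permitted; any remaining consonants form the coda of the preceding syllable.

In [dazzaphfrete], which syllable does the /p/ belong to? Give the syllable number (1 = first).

2

Vowels present: a, a, e, e; each is a nucleus, giving 4 syllables.
/a…a/ gap (V1→V2): cluster /zz/ — the longest permitted-onset suffix is /z/; onset = /z/, preceding coda = /z/.
/a…e/ gap (V2→V3): /phfr/ — longest licit onset from the right is /fr/, leaving /ph/ as coda.
/e…e/ gap (V3→V4): just /t/ — single C goes to the following onset.
Putting it together: daz.zaph.fre.te.
The /p/ is in the coda of syllable 2 (/zaph/).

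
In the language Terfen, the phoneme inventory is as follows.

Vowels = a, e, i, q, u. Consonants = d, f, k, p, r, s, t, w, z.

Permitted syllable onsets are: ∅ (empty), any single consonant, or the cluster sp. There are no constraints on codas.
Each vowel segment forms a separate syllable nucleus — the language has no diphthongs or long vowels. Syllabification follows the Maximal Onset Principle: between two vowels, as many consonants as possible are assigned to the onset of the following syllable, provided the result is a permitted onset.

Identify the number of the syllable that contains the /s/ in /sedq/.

The vowels are e, q — 2 nuclei, so 2 syllables.
σ1/σ2 boundary: just /d/ — single C goes to the following onset.
Putting it together: se.dq.
The /s/ is in the onset of syllable 1 (/se/).

1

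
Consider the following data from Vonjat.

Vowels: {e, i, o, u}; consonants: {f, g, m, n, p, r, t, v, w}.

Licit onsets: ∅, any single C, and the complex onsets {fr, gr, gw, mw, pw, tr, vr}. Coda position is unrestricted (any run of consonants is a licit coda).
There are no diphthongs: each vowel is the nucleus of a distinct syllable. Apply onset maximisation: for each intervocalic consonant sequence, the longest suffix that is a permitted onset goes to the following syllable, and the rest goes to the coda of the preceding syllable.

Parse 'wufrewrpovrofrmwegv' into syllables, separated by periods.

Vowels present: u, e, o, o, e; each is a nucleus, giving 5 syllables.
σ1/σ2 boundary: /fr/ is a licit onset in full, so it all attaches to the next syllable.
σ2/σ3 boundary: /wrp/ splits as /wr/ + /p/ (/p/ is the longest suffix that is a licit onset).
σ3/σ4 boundary: cluster /vr/ — /vr/ is itself a permitted onset, so the whole cluster goes right; preceding coda = ∅.
σ4/σ5 boundary: /frmw/ — longest licit onset from the right is /mw/, leaving /fr/ as coda.

wu.frewr.po.vrofr.mwegv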